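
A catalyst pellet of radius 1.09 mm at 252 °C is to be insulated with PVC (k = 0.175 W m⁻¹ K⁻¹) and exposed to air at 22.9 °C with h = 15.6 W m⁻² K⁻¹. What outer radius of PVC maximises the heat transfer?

r_cr = 2.24 cm

For a sphere, r_cr = 2k_ins/h = 2·0.175/15.6 = 0.0224 m = 2.24 cm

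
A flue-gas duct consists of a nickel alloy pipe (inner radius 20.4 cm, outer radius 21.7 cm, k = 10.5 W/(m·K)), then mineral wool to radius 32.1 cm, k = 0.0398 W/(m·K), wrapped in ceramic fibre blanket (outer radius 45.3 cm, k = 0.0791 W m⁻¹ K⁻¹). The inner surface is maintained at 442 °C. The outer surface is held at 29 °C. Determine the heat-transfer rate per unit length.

Q' = 183 W/m

Treat each layer as a resistance in series:
  R'_nickel alloy = ln(0.217/0.204)/(2πk) = 0.06178/(2π·10.5) = 9.364×10^-4 m·K/W
  R'_mineral wool = ln(0.321/0.217)/(2πk) = 0.3915/(2π·0.0398) = 1.566 m·K/W
  R'_ceramic fibre blanket = ln(0.453/0.321)/(2πk) = 0.3445/(2π·0.0791) = 0.6931 m·K/W
ΣR = 9.364×10^-4 + 1.566 + 0.6931 = 2.260 m·K/W
Q' = ΔT/ΣR = (442 °C − 29 °C)/2.260 = 183 W/m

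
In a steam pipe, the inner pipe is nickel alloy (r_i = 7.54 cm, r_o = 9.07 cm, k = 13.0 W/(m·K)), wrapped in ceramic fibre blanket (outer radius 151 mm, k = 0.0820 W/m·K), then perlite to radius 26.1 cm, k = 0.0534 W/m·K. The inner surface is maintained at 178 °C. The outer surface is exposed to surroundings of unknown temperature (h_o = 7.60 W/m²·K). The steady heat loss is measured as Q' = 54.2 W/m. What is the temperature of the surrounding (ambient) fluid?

T_out = 31.5 °C

Series resistances:
  R'_nickel alloy = ln(0.0907/0.0754)/(2πk) = 0.1848/(2π·13.0) = 0.002262 m·K/W
  R'_ceramic fibre blanket = ln(0.151/0.0907)/(2πk) = 0.5097/(2π·0.0820) = 0.9893 m·K/W
  R'_perlite = ln(0.261/0.151)/(2πk) = 0.5472/(2π·0.0534) = 1.631 m·K/W
  R'_conv,out = 1/(2πr h) = 1/(2π·0.261·7.60) = 0.08024 m·K/W
ΣR = 2.703 m·K/W
ΔT = Q'·ΣR = 54.2 × 2.703 = 146.5 K
Heat flows outward, so T_out = T_in − ΔT = 178 − 146.5 = 31.5 °C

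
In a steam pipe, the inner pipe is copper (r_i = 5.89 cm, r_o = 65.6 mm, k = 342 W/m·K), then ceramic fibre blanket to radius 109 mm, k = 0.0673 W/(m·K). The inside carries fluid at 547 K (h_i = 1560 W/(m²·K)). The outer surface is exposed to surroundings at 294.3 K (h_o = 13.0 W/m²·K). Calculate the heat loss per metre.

Q' = 192 W/m

Series thermal resistances, inner to outer:
  R'_conv,in = 1/(2πr h) = 1/(2π·0.0589·1560) = 0.001732 m·K/W
  R'_copper = ln(0.0656/0.0589)/(2πk) = 0.1077/(2π·342) = 5.014×10^-5 m·K/W
  R'_ceramic fibre blanket = ln(0.109/0.0656)/(2πk) = 0.5078/(2π·0.0673) = 1.201 m·K/W
  R'_conv,out = 1/(2πr h) = 1/(2π·0.109·13.0) = 0.1123 m·K/W
ΣR = 0.001732 + 5.014×10^-5 + 1.201 + 0.1123 = 1.315 m·K/W
Q' = ΔT/ΣR = (547 K − 294.3 K)/1.315 = 192 W/m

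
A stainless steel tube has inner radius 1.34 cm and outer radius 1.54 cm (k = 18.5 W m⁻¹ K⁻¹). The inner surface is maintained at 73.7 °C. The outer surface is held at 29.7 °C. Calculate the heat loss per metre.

Q' = 2πk·ΔT/ln(r₂/r₁) = 2π × 18.5 × 44 / ln(0.0154/0.0134) = 36800 W/m

Q' = 36800 W/m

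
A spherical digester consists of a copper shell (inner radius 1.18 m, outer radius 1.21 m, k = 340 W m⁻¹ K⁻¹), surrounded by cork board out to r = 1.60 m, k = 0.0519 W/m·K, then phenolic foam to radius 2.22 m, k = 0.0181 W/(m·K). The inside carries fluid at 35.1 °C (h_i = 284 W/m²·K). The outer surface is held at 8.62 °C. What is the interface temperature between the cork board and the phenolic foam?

T = 27.5 °C

Series thermal resistances, inner to outer:
  R_conv,in = 1/(4πr²h) = 1/(4π·1.18²·284) = 2.012×10^-4 K/W
  R_copper = (1/1.18 − 1/1.21)/(4πk) = 0.02101/(4π·340) = 4.918×10^-6 K/W
  R_cork board = (1/1.21 − 1/1.60)/(4πk) = 0.2014/(4π·0.0519) = 0.3089 K/W
  R_phenolic foam = (1/1.60 − 1/2.22)/(4πk) = 0.1745/(4π·0.0181) = 0.7674 K/W
ΣR = 2.012×10^-4 + 4.918×10^-6 + 0.3089 + 0.7674 = 1.077 K/W
Q = ΔT/ΣR = (35.1 °C − 8.62 °C)/1.077 = 24.59 W
From the inner boundary to the cork board/phenolic foam interface, ΣR_partial = 0.3091 K/W.
T_interface = T_in − Q·ΣR_partial = 35.1 °C − (24.59)(0.3091) = 27.5 °C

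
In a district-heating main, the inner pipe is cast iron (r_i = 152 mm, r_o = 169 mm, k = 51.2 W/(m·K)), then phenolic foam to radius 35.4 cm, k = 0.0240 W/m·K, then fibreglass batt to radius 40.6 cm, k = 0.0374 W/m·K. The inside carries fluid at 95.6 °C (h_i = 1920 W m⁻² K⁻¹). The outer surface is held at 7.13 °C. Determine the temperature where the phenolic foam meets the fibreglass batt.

Treat each layer as a resistance in series:
  R'_conv,in = 1/(2πr h) = 1/(2π·0.152·1920) = 5.453×10^-4 m·K/W
  R'_cast iron = ln(0.169/0.152)/(2πk) = 0.1060/(2π·51.2) = 3.296×10^-4 m·K/W
  R'_phenolic foam = ln(0.354/0.169)/(2πk) = 0.7394/(2π·0.0240) = 4.903 m·K/W
  R'_fibreglass batt = ln(0.406/0.354)/(2πk) = 0.1371/(2π·0.0374) = 0.5832 m·K/W
ΣR = 5.453×10^-4 + 3.296×10^-4 + 4.903 + 0.5832 = 5.487 m·K/W
Q' = ΔT/ΣR = (95.6 °C − 7.13 °C)/5.487 = 16.12 W/m
From the inner boundary to the phenolic foam/fibreglass batt interface, ΣR_partial = 4.904 m·K/W.
T_interface = T_in − Q'·ΣR_partial = 95.6 °C − (16.12)(4.904) = 16.5 °C

T = 16.5 °C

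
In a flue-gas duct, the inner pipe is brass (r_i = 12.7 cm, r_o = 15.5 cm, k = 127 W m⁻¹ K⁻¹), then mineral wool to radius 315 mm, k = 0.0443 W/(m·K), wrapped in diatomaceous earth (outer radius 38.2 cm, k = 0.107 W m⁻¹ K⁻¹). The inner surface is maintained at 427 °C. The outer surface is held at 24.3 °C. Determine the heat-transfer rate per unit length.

Q' = 142 W/m

Resistance network (inner→outer):
  R'_brass = ln(0.155/0.127)/(2πk) = 0.1992/(2π·127) = 2.497×10^-4 m·K/W
  R'_mineral wool = ln(0.315/0.155)/(2πk) = 0.7091/(2π·0.0443) = 2.548 m·K/W
  R'_diatomaceous earth = ln(0.382/0.315)/(2πk) = 0.1928/(2π·0.107) = 0.2868 m·K/W
ΣR = 2.497×10^-4 + 2.548 + 0.2868 = 2.835 m·K/W
Q' = ΔT/ΣR = (427 °C − 24.3 °C)/2.835 = 142 W/m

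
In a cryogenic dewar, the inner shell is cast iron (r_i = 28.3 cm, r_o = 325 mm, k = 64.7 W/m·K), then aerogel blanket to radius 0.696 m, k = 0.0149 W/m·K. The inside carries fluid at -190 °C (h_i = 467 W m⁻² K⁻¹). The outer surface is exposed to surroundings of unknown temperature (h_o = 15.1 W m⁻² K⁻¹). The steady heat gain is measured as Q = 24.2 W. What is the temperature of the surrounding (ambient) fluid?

Series resistances:
  R_conv,in = 1/(4πr²h) = 1/(4π·0.283²·467) = 0.002128 K/W
  R_cast iron = (1/0.283 − 1/0.325)/(4πk) = 0.4566/(4π·64.7) = 5.616×10^-4 K/W
  R_aerogel blanket = (1/0.325 − 1/0.696)/(4πk) = 1.640/(4π·0.0149) = 8.760 K/W
  R_conv,out = 1/(4πr²h) = 1/(4π·0.696²·15.1) = 0.01088 K/W
ΣR = 8.773 K/W
ΔT = Q·ΣR = 24.2 × 8.773 = 212.3 K
Heat flows inward, so T_out = T_in + ΔT = -190 + 212.3 = 22.3 °C

T_out = 22.3 °C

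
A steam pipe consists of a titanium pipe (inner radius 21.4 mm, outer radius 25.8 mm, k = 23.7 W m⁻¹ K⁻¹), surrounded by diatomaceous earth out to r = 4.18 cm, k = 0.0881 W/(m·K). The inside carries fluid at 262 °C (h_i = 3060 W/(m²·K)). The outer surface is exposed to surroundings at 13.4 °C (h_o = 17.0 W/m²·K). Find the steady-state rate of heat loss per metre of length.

Q' = 226 W/m

Resistance network (inner→outer):
  R'_conv,in = 1/(2πr h) = 1/(2π·0.0214·3060) = 0.002430 m·K/W
  R'_titanium = ln(0.0258/0.0214)/(2πk) = 0.1870/(2π·23.7) = 0.001256 m·K/W
  R'_diatomaceous earth = ln(0.0418/0.0258)/(2πk) = 0.4825/(2π·0.0881) = 0.8717 m·K/W
  R'_conv,out = 1/(2πr h) = 1/(2π·0.0418·17.0) = 0.2240 m·K/W
ΣR = 0.002430 + 0.001256 + 0.8717 + 0.2240 = 1.099 m·K/W
Q' = ΔT/ΣR = (262 °C − 13.4 °C)/1.099 = 226 W/m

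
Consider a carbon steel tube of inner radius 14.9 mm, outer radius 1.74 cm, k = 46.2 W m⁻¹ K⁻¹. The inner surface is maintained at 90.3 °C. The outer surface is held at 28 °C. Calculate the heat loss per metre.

Q' = 2πk·ΔT/ln(r₂/r₁) = 2π × 46.2 × 62.3 / ln(0.0174/0.0149) = 1.17×10^5 W/m

Q' = 117 kW/m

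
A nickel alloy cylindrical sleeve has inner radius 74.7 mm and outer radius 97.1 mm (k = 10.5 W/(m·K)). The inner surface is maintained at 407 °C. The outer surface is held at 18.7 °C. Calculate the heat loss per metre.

Q' = 2πk·ΔT/ln(r₂/r₁) = 2π × 10.5 × 388.3 / ln(0.0971/0.0747) = 97700 W/m

Q' = 97.7 kW/m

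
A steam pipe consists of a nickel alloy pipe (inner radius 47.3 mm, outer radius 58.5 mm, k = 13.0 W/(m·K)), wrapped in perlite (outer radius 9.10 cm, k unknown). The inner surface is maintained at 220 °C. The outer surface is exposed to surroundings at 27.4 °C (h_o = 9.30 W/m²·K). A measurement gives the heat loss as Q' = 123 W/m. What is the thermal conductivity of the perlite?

ΣR = ΔT/Q' = |220 − 27.4|/123 = 1.566 m·K/W
Known resistances:
  R'_nickel alloy = ln(0.0585/0.0473)/(2πk) = 0.2125/(2π·13.0) = 0.002602 m·K/W
  R'_conv,out = 1/(2πr h) = 1/(2π·0.0910·9.30) = 0.1881 m·K/W
R_perlite = ΣR − ΣR_known = 1.566 − 0.1907 = 1.375 m·K/W
ln(r₂/r₁)/(2πk) = 1.375 ⇒ k = 0.4418/(2π·1.375) = 0.0511 W/m·K

k = 0.0511 W/m·K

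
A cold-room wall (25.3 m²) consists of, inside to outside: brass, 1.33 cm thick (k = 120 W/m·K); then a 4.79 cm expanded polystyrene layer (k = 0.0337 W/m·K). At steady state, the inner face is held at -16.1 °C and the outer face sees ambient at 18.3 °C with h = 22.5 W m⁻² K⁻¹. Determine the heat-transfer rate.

Q = 594 W

Treat each layer as a resistance in series:
  R_brass = L/(kA) = 0.0133/(120·25.3) = 4.381×10^-6 K/W
  R_expanded polystyrene = L/(kA) = 0.0479/(0.0337·25.3) = 0.05618 K/W
  R_conv,out = 1/(hA) = 1/(22.5·25.3) = 0.001757 K/W
ΣR = 4.381×10^-6 + 0.05618 + 0.001757 = 0.05794 K/W
Q = ΔT/ΣR = (-16.1 °C − 18.3 °C)/0.05794 = -594 W
(Negative Q ⇒ heat flows inward; heat gain = 594 W.)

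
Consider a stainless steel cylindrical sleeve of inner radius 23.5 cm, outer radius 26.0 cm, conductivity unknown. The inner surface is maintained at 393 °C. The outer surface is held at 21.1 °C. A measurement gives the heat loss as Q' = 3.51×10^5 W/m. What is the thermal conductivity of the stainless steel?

ΣR = ΔT/Q' = |393 − 21.1|/3.51×10^5 = 0.001060 m·K/W
ln(r₂/r₁)/(2πk) = 0.001060 ⇒ k = 0.1011/(2π·0.001060) = 15.2 W/m·K

k = 15.2 W/m·K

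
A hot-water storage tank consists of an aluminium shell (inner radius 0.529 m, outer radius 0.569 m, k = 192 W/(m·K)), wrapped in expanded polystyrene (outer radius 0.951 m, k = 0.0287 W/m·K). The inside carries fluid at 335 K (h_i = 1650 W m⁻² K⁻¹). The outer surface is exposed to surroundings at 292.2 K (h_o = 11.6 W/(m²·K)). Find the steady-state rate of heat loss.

Series thermal resistances, inner to outer:
  R_conv,in = 1/(4πr²h) = 1/(4π·0.529²·1650) = 1.723×10^-4 K/W
  R_aluminium = (1/0.529 − 1/0.569)/(4πk) = 0.1329/(4π·192) = 5.508×10^-5 K/W
  R_expanded polystyrene = (1/0.569 − 1/0.951)/(4πk) = 0.7059/(4π·0.0287) = 1.957 K/W
  R_conv,out = 1/(4πr²h) = 1/(4π·0.951²·11.6) = 0.007585 K/W
ΣR = 1.723×10^-4 + 5.508×10^-5 + 1.957 + 0.007585 = 1.965 K/W
Q = ΔT/ΣR = (335 K − 292.2 K)/1.965 = 21.8 W

Q = 21.8 W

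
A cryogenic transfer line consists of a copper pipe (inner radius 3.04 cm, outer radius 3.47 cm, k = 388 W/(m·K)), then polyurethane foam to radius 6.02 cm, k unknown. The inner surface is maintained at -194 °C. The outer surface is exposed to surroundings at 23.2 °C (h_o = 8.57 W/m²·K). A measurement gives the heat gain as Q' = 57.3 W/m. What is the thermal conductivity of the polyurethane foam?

ΣR = ΔT/Q' = |-194 − 23.2|/57.3 = 3.791 m·K/W
Known resistances:
  R'_copper = ln(0.0347/0.0304)/(2πk) = 0.1323/(2π·388) = 5.427×10^-5 m·K/W
  R'_conv,out = 1/(2πr h) = 1/(2π·0.0602·8.57) = 0.3085 m·K/W
R_polyurethane foam = ΣR − ΣR_known = 3.791 − 0.3086 = 3.482 m·K/W
ln(r₂/r₁)/(2πk) = 3.482 ⇒ k = 0.5509/(2π·3.482) = 0.0252 W/m·K

k = 0.0252 W/m·K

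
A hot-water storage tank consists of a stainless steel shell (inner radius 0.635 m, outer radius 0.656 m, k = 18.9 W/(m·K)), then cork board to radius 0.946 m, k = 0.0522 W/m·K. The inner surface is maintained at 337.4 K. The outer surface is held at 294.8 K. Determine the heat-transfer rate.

Treat each layer as a resistance in series:
  R_stainless steel = (1/0.635 − 1/0.656)/(4πk) = 0.05041/(4π·18.9) = 2.123×10^-4 K/W
  R_cork board = (1/0.656 − 1/0.946)/(4πk) = 0.4673/(4π·0.0522) = 0.7124 K/W
ΣR = 2.123×10^-4 + 0.7124 = 0.7126 K/W
Q = ΔT/ΣR = (337.4 K − 294.8 K)/0.7126 = 59.8 W

Q = 59.8 W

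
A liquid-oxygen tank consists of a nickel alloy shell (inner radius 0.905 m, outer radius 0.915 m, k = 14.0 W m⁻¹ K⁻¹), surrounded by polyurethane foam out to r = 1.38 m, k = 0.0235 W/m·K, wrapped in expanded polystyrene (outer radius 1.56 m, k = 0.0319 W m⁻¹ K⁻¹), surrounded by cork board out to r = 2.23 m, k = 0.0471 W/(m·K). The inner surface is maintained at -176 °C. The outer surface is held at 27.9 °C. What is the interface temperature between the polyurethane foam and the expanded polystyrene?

Series thermal resistances, inner to outer:
  R_nickel alloy = (1/0.905 − 1/0.915)/(4πk) = 0.01208/(4π·14.0) = 6.864×10^-5 K/W
  R_polyurethane foam = (1/0.915 − 1/1.38)/(4πk) = 0.3683/(4π·0.0235) = 1.247 K/W
  R_expanded polystyrene = (1/1.38 − 1/1.56)/(4πk) = 0.08361/(4π·0.0319) = 0.2086 K/W
  R_cork board = (1/1.56 − 1/2.23)/(4πk) = 0.1926/(4π·0.0471) = 0.3254 K/W
ΣR = 6.864×10^-5 + 1.247 + 0.2086 + 0.3254 = 1.781 K/W
Q = ΔT/ΣR = (-176 °C − 27.9 °C)/1.781 = -114.5 W
From the inner boundary to the polyurethane foam/expanded polystyrene interface, ΣR_partial = 1.247 K/W.
T_interface = T_in − Q·ΣR_partial = -176 °C − (-114.5)(1.247) = -33.2 °C

T = -33.2 °C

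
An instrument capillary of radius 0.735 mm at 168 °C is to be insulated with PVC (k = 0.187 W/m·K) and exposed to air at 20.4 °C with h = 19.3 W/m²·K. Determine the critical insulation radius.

r_cr = 0.969 cm

For a cylinder, r_cr = k_ins/h = 0.187/19.3 = 0.00969 m = 0.969 cm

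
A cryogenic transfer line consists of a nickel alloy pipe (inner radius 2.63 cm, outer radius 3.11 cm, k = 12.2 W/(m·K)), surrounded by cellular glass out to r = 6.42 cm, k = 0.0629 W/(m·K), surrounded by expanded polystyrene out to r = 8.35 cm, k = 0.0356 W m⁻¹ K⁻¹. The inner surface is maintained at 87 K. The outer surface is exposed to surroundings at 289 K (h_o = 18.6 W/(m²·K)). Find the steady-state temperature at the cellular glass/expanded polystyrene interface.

T = 206.1 K

Series thermal resistances, inner to outer:
  R'_nickel alloy = ln(0.0311/0.0263)/(2πk) = 0.1676/(2π·12.2) = 0.002187 m·K/W
  R'_cellular glass = ln(0.0642/0.0311)/(2πk) = 0.7248/(2π·0.0629) = 1.834 m·K/W
  R'_expanded polystyrene = ln(0.0835/0.0642)/(2πk) = 0.2628/(2π·0.0356) = 1.175 m·K/W
  R'_conv,out = 1/(2πr h) = 1/(2π·0.0835·18.6) = 0.1025 m·K/W
ΣR = 0.002187 + 1.834 + 1.175 + 0.1025 = 3.114 m·K/W
Q' = ΔT/ΣR = (87 K − 289 K)/3.114 = -64.87 W/m
From the inner boundary to the cellular glass/expanded polystyrene interface, ΣR_partial = 1.836 m·K/W.
T_interface = T_in − Q'·ΣR_partial = 87 K − (-64.87)(1.836) = 206.1 K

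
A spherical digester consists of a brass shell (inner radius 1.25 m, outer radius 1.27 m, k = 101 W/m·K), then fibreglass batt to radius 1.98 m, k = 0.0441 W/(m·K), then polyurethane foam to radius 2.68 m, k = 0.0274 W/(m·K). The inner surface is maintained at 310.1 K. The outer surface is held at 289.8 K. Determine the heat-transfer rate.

Q = 22.7 W

Series thermal resistances, inner to outer:
  R_brass = (1/1.25 − 1/1.27)/(4πk) = 0.01260/(4π·101) = 9.926×10^-6 K/W
  R_fibreglass batt = (1/1.27 − 1/1.98)/(4πk) = 0.2824/(4π·0.0441) = 0.5095 K/W
  R_polyurethane foam = (1/1.98 − 1/2.68)/(4πk) = 0.1319/(4π·0.0274) = 0.3831 K/W
ΣR = 9.926×10^-6 + 0.5095 + 0.3831 = 0.8926 K/W
Q = ΔT/ΣR = (310.1 K − 289.8 K)/0.8926 = 22.7 W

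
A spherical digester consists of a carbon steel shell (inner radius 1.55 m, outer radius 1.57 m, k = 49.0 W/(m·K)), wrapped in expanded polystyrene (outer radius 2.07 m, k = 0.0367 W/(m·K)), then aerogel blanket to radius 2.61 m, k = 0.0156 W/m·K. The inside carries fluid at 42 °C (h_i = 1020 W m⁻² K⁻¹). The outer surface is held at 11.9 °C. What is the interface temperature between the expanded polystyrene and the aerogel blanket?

Treat each layer as a resistance in series:
  R_conv,in = 1/(4πr²h) = 1/(4π·1.55²·1020) = 3.247×10^-5 K/W
  R_carbon steel = (1/1.55 − 1/1.57)/(4πk) = 0.008219/(4π·49.0) = 1.335×10^-5 K/W
  R_expanded polystyrene = (1/1.57 − 1/2.07)/(4πk) = 0.1539/(4π·0.0367) = 0.3336 K/W
  R_aerogel blanket = (1/2.07 − 1/2.61)/(4πk) = 0.09995/(4π·0.0156) = 0.5099 K/W
ΣR = 3.247×10^-5 + 1.335×10^-5 + 0.3336 + 0.5099 = 0.8435 K/W
Q = ΔT/ΣR = (42 °C − 11.9 °C)/0.8435 = 35.68 W
From the inner boundary to the expanded polystyrene/aerogel blanket interface, ΣR_partial = 0.3336 K/W.
T_interface = T_in − Q·ΣR_partial = 42 °C − (35.68)(0.3336) = 30.1 °C

T = 30.1 °C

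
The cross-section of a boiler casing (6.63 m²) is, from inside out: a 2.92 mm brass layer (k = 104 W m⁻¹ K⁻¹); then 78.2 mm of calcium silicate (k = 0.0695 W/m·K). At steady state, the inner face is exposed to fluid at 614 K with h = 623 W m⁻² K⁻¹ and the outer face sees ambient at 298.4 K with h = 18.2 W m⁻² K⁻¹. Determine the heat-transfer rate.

Q = 1770 W

Series thermal resistances, inner to outer:
  R_conv,in = 1/(hA) = 1/(623·6.63) = 2.421×10^-4 K/W
  R_brass = L/(kA) = 0.00292/(104·6.63) = 4.235×10^-6 K/W
  R_calcium silicate = L/(kA) = 0.0782/(0.0695·6.63) = 0.1697 K/W
  R_conv,out = 1/(hA) = 1/(18.2·6.63) = 0.008287 K/W
ΣR = 2.421×10^-4 + 4.235×10^-6 + 0.1697 + 0.008287 = 0.1782 K/W
Q = ΔT/ΣR = (614 K − 298.4 K)/0.1782 = 1770 W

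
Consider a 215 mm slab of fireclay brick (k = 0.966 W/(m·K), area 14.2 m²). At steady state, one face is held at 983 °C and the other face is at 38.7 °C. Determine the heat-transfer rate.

Q = kA·ΔT/L = 0.966 × 14.2 × |983 °C − 38.7 °C| / 0.215 = 60200 W

Q = 60.2 kW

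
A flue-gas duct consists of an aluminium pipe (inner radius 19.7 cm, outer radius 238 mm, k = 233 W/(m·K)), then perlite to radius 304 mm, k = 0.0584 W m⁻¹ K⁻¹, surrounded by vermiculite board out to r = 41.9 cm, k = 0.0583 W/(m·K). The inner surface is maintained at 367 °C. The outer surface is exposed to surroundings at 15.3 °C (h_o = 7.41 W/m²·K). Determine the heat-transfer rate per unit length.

Q' = 221 W/m

Resistance network (inner→outer):
  R'_aluminium = ln(0.238/0.197)/(2πk) = 0.1891/(2π·233) = 1.291×10^-4 m·K/W
  R'_perlite = ln(0.304/0.238)/(2πk) = 0.2448/(2π·0.0584) = 0.6670 m·K/W
  R'_vermiculite board = ln(0.419/0.304)/(2πk) = 0.3208/(2π·0.0583) = 0.8759 m·K/W
  R'_conv,out = 1/(2πr h) = 1/(2π·0.419·7.41) = 0.05126 m·K/W
ΣR = 1.291×10^-4 + 0.6670 + 0.8759 + 0.05126 = 1.594 m·K/W
Q' = ΔT/ΣR = (367 °C − 15.3 °C)/1.594 = 221 W/m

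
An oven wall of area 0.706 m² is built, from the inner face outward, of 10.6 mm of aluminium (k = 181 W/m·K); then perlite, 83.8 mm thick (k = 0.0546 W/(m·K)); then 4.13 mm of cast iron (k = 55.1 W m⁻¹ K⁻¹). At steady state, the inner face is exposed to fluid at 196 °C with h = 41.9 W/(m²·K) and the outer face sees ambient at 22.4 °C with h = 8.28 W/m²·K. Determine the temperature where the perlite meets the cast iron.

Series thermal resistances, inner to outer:
  R_conv,in = 1/(hA) = 1/(41.9·0.706) = 0.03381 K/W
  R_aluminium = L/(kA) = 0.0106/(181·0.706) = 8.295×10^-5 K/W
  R_perlite = L/(kA) = 0.0838/(0.0546·0.706) = 2.174 K/W
  R_cast iron = L/(kA) = 0.00413/(55.1·0.706) = 1.062×10^-4 K/W
  R_conv,out = 1/(hA) = 1/(8.28·0.706) = 0.1711 K/W
ΣR = 0.03381 + 8.295×10^-5 + 2.174 + 1.062×10^-4 + 0.1711 = 2.379 K/W
Q = ΔT/ΣR = (196 °C − 22.4 °C)/2.379 = 72.97 W
From the inner boundary to the perlite/cast iron interface, ΣR_partial = 2.208 K/W.
T_interface = T_in − Q·ΣR_partial = 196 °C − (72.97)(2.208) = 34.9 °C

T = 34.9 °C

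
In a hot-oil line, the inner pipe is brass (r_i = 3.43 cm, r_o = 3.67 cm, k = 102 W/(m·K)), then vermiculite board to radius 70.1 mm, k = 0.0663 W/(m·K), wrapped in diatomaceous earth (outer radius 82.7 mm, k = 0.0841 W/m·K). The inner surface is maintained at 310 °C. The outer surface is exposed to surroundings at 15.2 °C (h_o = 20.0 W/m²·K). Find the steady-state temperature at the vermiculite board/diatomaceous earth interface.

Series thermal resistances, inner to outer:
  R'_brass = ln(0.0367/0.0343)/(2πk) = 0.06763/(2π·102) = 1.055×10^-4 m·K/W
  R'_vermiculite board = ln(0.0701/0.0367)/(2πk) = 0.6471/(2π·0.0663) = 1.553 m·K/W
  R'_diatomaceous earth = ln(0.0827/0.0701)/(2πk) = 0.1653/(2π·0.0841) = 0.3128 m·K/W
  R'_conv,out = 1/(2πr h) = 1/(2π·0.0827·20.0) = 0.09622 m·K/W
ΣR = 1.055×10^-4 + 1.553 + 0.3128 + 0.09622 = 1.962 m·K/W
Q' = ΔT/ΣR = (310 °C − 15.2 °C)/1.962 = 150.3 W/m
From the inner boundary to the vermiculite board/diatomaceous earth interface, ΣR_partial = 1.553 m·K/W.
T_interface = T_in − Q'·ΣR_partial = 310 °C − (150.3)(1.553) = 76.6 °C

T = 76.6 °C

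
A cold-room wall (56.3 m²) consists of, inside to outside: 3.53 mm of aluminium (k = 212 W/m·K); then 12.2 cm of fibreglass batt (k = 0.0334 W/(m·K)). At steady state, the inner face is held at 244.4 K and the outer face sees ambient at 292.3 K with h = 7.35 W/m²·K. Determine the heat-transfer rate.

Treat each layer as a resistance in series:
  R_aluminium = L/(kA) = 0.00353/(212·56.3) = 2.958×10^-7 K/W
  R_fibreglass batt = L/(kA) = 0.122/(0.0334·56.3) = 0.06488 K/W
  R_conv,out = 1/(hA) = 1/(7.35·56.3) = 0.002417 K/W
ΣR = 2.958×10^-7 + 0.06488 + 0.002417 = 0.06730 K/W
Q = ΔT/ΣR = (244.4 K − 292.3 K)/0.06730 = -712 W
(Negative Q ⇒ heat flows inward; heat gain = 712 W.)

Q = 712 W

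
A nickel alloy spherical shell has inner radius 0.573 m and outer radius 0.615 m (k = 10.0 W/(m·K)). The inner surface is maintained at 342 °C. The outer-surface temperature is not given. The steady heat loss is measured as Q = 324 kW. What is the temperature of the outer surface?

T_out = 34.7 °C

Series resistances:
  R_nickel alloy = (1/0.573 − 1/0.615)/(4πk) = 0.1192/(4π·10.0) = 9.484×10^-4 K/W
ΣR = 9.484×10^-4 K/W
ΔT = Q·ΣR = 3.24×10^5 × 9.484×10^-4 = 307.3 K
Heat flows outward, so T_out = T_in − ΔT = 342 − 307.3 = 34.7 °C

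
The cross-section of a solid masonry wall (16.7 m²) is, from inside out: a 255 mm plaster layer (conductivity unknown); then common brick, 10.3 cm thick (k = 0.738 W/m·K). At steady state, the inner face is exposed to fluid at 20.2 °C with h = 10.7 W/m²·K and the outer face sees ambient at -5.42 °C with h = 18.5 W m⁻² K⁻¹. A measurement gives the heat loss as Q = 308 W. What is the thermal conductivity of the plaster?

ΣR = ΔT/Q = |20.2 − -5.42|/308 = 0.08318 K/W
Known resistances:
  R_conv,in = 1/(hA) = 1/(10.7·16.7) = 0.005596 K/W
  R_common brick = L/(kA) = 0.103/(0.738·16.7) = 0.008357 K/W
  R_conv,out = 1/(hA) = 1/(18.5·16.7) = 0.003237 K/W
R_plaster = ΣR − ΣR_known = 0.08318 − 0.01719 = 0.06599 K/W
L/(kA) = 0.06599 ⇒ k = 0.255/(0.06599·16.7) = 0.231 W/m·K

k = 0.231 W/m·K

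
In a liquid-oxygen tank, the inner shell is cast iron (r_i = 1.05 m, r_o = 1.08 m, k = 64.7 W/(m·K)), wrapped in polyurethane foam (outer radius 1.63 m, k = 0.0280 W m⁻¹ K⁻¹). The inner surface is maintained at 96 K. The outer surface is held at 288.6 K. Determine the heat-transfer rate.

Resistance network (inner→outer):
  R_cast iron = (1/1.05 − 1/1.08)/(4πk) = 0.02646/(4π·64.7) = 3.254×10^-5 K/W
  R_polyurethane foam = (1/1.08 − 1/1.63)/(4πk) = 0.3124/(4π·0.0280) = 0.8879 K/W
ΣR = 3.254×10^-5 + 0.8879 = 0.8879 K/W
Q = ΔT/ΣR = (96 K − 288.6 K)/0.8879 = -217 W
(Negative Q ⇒ heat flows inward; heat gain = 217 W.)

Q = 217 W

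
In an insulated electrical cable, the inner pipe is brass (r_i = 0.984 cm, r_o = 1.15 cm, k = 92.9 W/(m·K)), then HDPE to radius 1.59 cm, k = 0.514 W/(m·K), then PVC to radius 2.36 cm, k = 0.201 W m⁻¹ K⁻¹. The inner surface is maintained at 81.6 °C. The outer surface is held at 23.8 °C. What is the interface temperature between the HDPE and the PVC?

Resistance network (inner→outer):
  R'_brass = ln(0.0115/0.00984)/(2πk) = 0.1559/(2π·92.9) = 2.671×10^-4 m·K/W
  R'_HDPE = ln(0.0159/0.0115)/(2πk) = 0.3240/(2π·0.514) = 0.1003 m·K/W
  R'_PVC = ln(0.0236/0.0159)/(2πk) = 0.3949/(2π·0.201) = 0.3127 m·K/W
ΣR = 2.671×10^-4 + 0.1003 + 0.3127 = 0.4133 m·K/W
Q' = ΔT/ΣR = (81.6 °C − 23.8 °C)/0.4133 = 139.8 W/m
From the inner boundary to the HDPE/PVC interface, ΣR_partial = 0.1006 m·K/W.
T_interface = T_in − Q'·ΣR_partial = 81.6 °C − (139.8)(0.1006) = 67.5 °C

T = 67.5 °C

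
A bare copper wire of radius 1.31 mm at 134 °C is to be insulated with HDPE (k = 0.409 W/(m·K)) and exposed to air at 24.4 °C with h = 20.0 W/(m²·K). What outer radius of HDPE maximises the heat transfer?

For a cylinder, r_cr = k_ins/h = 0.409/20.0 = 0.0204 m = 2.04 cm

r_cr = 2.04 cm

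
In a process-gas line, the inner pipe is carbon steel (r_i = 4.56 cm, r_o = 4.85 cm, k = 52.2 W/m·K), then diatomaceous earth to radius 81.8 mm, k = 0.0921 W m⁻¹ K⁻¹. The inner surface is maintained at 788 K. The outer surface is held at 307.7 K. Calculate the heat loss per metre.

Treat each layer as a resistance in series:
  R'_carbon steel = ln(0.0485/0.0456)/(2πk) = 0.06166/(2π·52.2) = 1.880×10^-4 m·K/W
  R'_diatomaceous earth = ln(0.0818/0.0485)/(2πk) = 0.5227/(2π·0.0921) = 0.9033 m·K/W
ΣR = 1.880×10^-4 + 0.9033 = 0.9035 m·K/W
Q' = ΔT/ΣR = (788 K − 307.7 K)/0.9035 = 532 W/m

Q' = 532 W/m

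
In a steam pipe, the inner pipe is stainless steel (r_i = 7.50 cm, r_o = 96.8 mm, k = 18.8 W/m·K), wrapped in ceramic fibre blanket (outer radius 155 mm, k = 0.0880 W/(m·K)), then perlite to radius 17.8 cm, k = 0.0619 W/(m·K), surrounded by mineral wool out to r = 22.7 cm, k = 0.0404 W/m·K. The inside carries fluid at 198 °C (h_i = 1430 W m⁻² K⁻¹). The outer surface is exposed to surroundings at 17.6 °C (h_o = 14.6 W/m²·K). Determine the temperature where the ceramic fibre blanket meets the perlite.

T = 128 °C

Resistance network (inner→outer):
  R'_conv,in = 1/(2πr h) = 1/(2π·0.0750·1430) = 0.001484 m·K/W
  R'_stainless steel = ln(0.0968/0.0750)/(2πk) = 0.2552/(2π·18.8) = 0.002160 m·K/W
  R'_ceramic fibre blanket = ln(0.155/0.0968)/(2πk) = 0.4708/(2π·0.0880) = 0.8514 m·K/W
  R'_perlite = ln(0.178/0.155)/(2πk) = 0.1384/(2π·0.0619) = 0.3557 m·K/W
  R'_mineral wool = ln(0.227/0.178)/(2πk) = 0.2432/(2π·0.0404) = 0.9579 m·K/W
  R'_conv,out = 1/(2πr h) = 1/(2π·0.227·14.6) = 0.04802 m·K/W
ΣR = 0.001484 + 0.002160 + 0.8514 + 0.3557 + 0.9579 + 0.04802 = 2.217 m·K/W
Q' = ΔT/ΣR = (198 °C − 17.6 °C)/2.217 = 81.37 W/m
From the inner boundary to the ceramic fibre blanket/perlite interface, ΣR_partial = 0.8550 m·K/W.
T_interface = T_in − Q'·ΣR_partial = 198 °C − (81.37)(0.8550) = 128 °C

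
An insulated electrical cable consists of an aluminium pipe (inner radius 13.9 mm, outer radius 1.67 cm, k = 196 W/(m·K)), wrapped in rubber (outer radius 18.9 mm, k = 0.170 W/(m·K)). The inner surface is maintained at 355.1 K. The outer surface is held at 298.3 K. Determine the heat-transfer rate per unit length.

Q' = 490 W/m

Treat each layer as a resistance in series:
  R'_aluminium = ln(0.0167/0.0139)/(2πk) = 0.1835/(2π·196) = 1.490×10^-4 m·K/W
  R'_rubber = ln(0.0189/0.0167)/(2πk) = 0.1238/(2π·0.170) = 0.1159 m·K/W
ΣR = 1.490×10^-4 + 0.1159 = 0.1160 m·K/W
Q' = ΔT/ΣR = (355.1 K − 298.3 K)/0.1160 = 490 W/m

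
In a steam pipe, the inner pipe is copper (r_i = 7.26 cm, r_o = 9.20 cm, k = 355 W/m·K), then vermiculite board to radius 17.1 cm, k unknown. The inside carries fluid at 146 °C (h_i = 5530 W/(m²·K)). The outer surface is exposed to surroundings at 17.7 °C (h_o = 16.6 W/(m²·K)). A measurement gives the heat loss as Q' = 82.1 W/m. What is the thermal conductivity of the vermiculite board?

ΣR = ΔT/Q' = |146 − 17.7|/82.1 = 1.563 m·K/W
Known resistances:
  R'_conv,in = 1/(2πr h) = 1/(2π·0.0726·5530) = 3.964×10^-4 m·K/W
  R'_copper = ln(0.0920/0.0726)/(2πk) = 0.2368/(2π·355) = 1.062×10^-4 m·K/W
  R'_conv,out = 1/(2πr h) = 1/(2π·0.171·16.6) = 0.05607 m·K/W
R_vermiculite board = ΣR − ΣR_known = 1.563 − 0.05657 = 1.506 m·K/W
ln(r₂/r₁)/(2πk) = 1.506 ⇒ k = 0.6199/(2π·1.506) = 0.0655 W/m·K

k = 0.0655 W/m·K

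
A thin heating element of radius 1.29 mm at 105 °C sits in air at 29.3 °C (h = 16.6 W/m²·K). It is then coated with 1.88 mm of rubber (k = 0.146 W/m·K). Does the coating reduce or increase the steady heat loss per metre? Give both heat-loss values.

increases: 10.2 → 18.9 W/m

Critical radius for a cylinder: r_cr = k/h = 0.00880 m = 0.880 cm.
Outer radius after coating: r₂ = 0.00129 + 0.00188 = 0.00317 m.
Since r₁ < r_cr and r₂ ≤ r_cr, the coating moves toward the maximum at r_cr — heat loss rises.
Bare: R = 1/(2πr₁h) = 7.432 m·K/W; Q = 75.7/7.432 = 10.2 W/m.
Coated: R = R_cond + R_conv = 4.005 m·K/W; Q = 75.7/4.005 = 18.9 W/m.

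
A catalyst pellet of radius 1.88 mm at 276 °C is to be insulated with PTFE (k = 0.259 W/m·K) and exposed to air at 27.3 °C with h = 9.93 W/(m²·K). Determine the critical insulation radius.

For a sphere, r_cr = 2k_ins/h = 2·0.259/9.93 = 0.0522 m = 5.22 cm

r_cr = 5.22 cm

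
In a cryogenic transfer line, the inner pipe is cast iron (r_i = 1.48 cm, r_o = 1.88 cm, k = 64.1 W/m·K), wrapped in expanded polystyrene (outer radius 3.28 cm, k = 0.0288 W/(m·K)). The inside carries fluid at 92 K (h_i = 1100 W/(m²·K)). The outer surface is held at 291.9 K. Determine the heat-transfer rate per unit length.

Q' = 64.8 W/m

Resistance network (inner→outer):
  R'_conv,in = 1/(2πr h) = 1/(2π·0.0148·1100) = 0.009776 m·K/W
  R'_cast iron = ln(0.0188/0.0148)/(2πk) = 0.2392/(2π·64.1) = 5.940×10^-4 m·K/W
  R'_expanded polystyrene = ln(0.0328/0.0188)/(2πk) = 0.5566/(2π·0.0288) = 3.076 m·K/W
ΣR = 0.009776 + 5.940×10^-4 + 3.076 = 3.086 m·K/W
Q' = ΔT/ΣR = (92 K − 291.9 K)/3.086 = -64.8 W/m
(Negative Q' ⇒ heat flows inward; heat gain = 64.8 W/m.)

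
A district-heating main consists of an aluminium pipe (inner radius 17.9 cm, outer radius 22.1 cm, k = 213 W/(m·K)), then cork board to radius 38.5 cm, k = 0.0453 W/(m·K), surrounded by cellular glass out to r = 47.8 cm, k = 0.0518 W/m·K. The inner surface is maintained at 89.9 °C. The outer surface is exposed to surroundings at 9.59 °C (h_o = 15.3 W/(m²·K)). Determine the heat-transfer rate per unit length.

Q' = 30.5 W/m

Series thermal resistances, inner to outer:
  R'_aluminium = ln(0.221/0.179)/(2πk) = 0.2108/(2π·213) = 1.575×10^-4 m·K/W
  R'_cork board = ln(0.385/0.221)/(2πk) = 0.5551/(2π·0.0453) = 1.950 m·K/W
  R'_cellular glass = ln(0.478/0.385)/(2πk) = 0.2164/(2π·0.0518) = 0.6648 m·K/W
  R'_conv,out = 1/(2πr h) = 1/(2π·0.478·15.3) = 0.02176 m·K/W
ΣR = 1.575×10^-4 + 1.950 + 0.6648 + 0.02176 = 2.637 m·K/W
Q' = ΔT/ΣR = (89.9 °C − 9.59 °C)/2.637 = 30.5 W/m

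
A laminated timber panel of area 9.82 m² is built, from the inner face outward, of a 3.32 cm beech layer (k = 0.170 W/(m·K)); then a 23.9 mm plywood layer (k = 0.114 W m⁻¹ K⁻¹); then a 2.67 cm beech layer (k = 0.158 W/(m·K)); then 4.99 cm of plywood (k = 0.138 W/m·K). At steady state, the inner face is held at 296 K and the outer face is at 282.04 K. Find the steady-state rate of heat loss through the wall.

Treat each layer as a resistance in series:
  R_beech = L/(kA) = 0.0332/(0.170·9.82) = 0.01989 K/W
  R_plywood = L/(kA) = 0.0239/(0.114·9.82) = 0.02135 K/W
  R_beech = L/(kA) = 0.0267/(0.158·9.82) = 0.01721 K/W
  R_plywood = L/(kA) = 0.0499/(0.138·9.82) = 0.03682 K/W
ΣR = 0.01989 + 0.02135 + 0.01721 + 0.03682 = 0.09527 K/W
Q = ΔT/ΣR = (296 K − 282.04 K)/0.09527 = 147 W

Q = 147 W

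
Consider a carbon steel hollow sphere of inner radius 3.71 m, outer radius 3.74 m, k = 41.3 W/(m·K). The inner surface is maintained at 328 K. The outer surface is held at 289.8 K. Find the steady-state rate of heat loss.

Q = 4πk·ΔT/(1/r₁ − 1/r₂) = 4π × 41.3 × 38.2 / (1/3.71 − 1/3.74) = 9.17×10^6 W

Q = 9.17×10^6 W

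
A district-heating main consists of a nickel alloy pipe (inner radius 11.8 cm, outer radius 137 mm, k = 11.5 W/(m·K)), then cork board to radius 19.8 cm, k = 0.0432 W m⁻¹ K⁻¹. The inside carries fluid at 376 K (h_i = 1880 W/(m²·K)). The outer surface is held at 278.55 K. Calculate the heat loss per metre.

Treat each layer as a resistance in series:
  R'_conv,in = 1/(2πr h) = 1/(2π·0.118·1880) = 7.174×10^-4 m·K/W
  R'_nickel alloy = ln(0.137/0.118)/(2πk) = 0.1493/(2π·11.5) = 0.002066 m·K/W
  R'_cork board = ln(0.198/0.137)/(2πk) = 0.3683/(2π·0.0432) = 1.357 m·K/W
ΣR = 7.174×10^-4 + 0.002066 + 1.357 = 1.360 m·K/W
Q' = ΔT/ΣR = (376 K − 278.55 K)/1.360 = 71.7 W/m

Q' = 71.7 W/m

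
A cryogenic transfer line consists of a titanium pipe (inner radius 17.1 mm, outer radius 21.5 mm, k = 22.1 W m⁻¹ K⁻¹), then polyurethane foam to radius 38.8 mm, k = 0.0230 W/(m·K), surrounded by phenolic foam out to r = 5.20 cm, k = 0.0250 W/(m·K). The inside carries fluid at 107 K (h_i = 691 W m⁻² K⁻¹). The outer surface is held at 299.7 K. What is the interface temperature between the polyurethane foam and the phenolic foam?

Series thermal resistances, inner to outer:
  R'_conv,in = 1/(2πr h) = 1/(2π·0.0171·691) = 0.01347 m·K/W
  R'_titanium = ln(0.0215/0.0171)/(2πk) = 0.2290/(2π·22.1) = 0.001649 m·K/W
  R'_polyurethane foam = ln(0.0388/0.0215)/(2πk) = 0.5904/(2π·0.0230) = 4.085 m·K/W
  R'_phenolic foam = ln(0.0520/0.0388)/(2πk) = 0.2928/(2π·0.0250) = 1.864 m·K/W
ΣR = 0.01347 + 0.001649 + 4.085 + 1.864 = 5.964 m·K/W
Q' = ΔT/ΣR = (107 K − 299.7 K)/5.964 = -32.31 W/m
From the inner boundary to the polyurethane foam/phenolic foam interface, ΣR_partial = 4.100 m·K/W.
T_interface = T_in − Q'·ΣR_partial = 107 K − (-32.31)(4.100) = 239.5 K

T = 239.5 K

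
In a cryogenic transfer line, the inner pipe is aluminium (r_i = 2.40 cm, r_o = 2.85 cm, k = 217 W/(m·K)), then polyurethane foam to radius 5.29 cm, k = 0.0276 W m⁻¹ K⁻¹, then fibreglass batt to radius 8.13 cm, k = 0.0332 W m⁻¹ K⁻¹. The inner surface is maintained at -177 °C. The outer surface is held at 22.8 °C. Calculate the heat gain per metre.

Series thermal resistances, inner to outer:
  R'_aluminium = ln(0.0285/0.0240)/(2πk) = 0.1719/(2π·217) = 1.260×10^-4 m·K/W
  R'_polyurethane foam = ln(0.0529/0.0285)/(2πk) = 0.6185/(2π·0.0276) = 3.567 m·K/W
  R'_fibreglass batt = ln(0.0813/0.0529)/(2πk) = 0.4297/(2π·0.0332) = 2.060 m·K/W
ΣR = 1.260×10^-4 + 3.567 + 2.060 = 5.627 m·K/W
Q' = ΔT/ΣR = (-177 °C − 22.8 °C)/5.627 = -35.5 W/m
(Negative Q' ⇒ heat flows inward; heat gain = 35.5 W/m.)

Q' = 35.5 W/m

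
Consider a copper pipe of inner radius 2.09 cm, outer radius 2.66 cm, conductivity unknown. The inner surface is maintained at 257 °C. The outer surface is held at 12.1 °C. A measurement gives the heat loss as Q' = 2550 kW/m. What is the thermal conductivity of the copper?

ΣR = ΔT/Q' = |257 − 12.1|/2.55×10^6 = 9.604×10^-5 m·K/W
ln(r₂/r₁)/(2πk) = 9.604×10^-5 ⇒ k = 0.2412/(2π·9.604×10^-5) = 400 W/m·K

k = 400 W/m·K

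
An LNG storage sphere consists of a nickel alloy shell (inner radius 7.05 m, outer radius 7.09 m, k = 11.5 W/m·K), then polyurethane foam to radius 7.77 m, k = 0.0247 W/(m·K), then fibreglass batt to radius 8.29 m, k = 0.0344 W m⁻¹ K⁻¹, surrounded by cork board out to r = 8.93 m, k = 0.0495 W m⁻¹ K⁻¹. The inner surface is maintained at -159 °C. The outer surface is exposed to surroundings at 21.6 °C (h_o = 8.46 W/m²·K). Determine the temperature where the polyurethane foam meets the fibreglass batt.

Series thermal resistances, inner to outer:
  R_nickel alloy = (1/7.05 − 1/7.09)/(4πk) = 8.002×10^-4/(4π·11.5) = 5.538×10^-6 K/W
  R_polyurethane foam = (1/7.09 − 1/7.77)/(4πk) = 0.01234/(4π·0.0247) = 0.03977 K/W
  R_fibreglass batt = (1/7.77 − 1/8.29)/(4πk) = 0.008073/(4π·0.0344) = 0.01867 K/W
  R_cork board = (1/8.29 − 1/8.93)/(4πk) = 0.008645/(4π·0.0495) = 0.01390 K/W
  R_conv,out = 1/(4πr²h) = 1/(4π·8.93²·8.46) = 1.180×10^-4 K/W
ΣR = 5.538×10^-6 + 0.03977 + 0.01867 + 0.01390 + 1.180×10^-4 = 0.07246 K/W
Q = ΔT/ΣR = (-159 °C − 21.6 °C)/0.07246 = -2492 W
From the inner boundary to the polyurethane foam/fibreglass batt interface, ΣR_partial = 0.03978 K/W.
T_interface = T_in − Q·ΣR_partial = -159 °C − (-2492)(0.03978) = -59.9 °C

T = -59.9 °C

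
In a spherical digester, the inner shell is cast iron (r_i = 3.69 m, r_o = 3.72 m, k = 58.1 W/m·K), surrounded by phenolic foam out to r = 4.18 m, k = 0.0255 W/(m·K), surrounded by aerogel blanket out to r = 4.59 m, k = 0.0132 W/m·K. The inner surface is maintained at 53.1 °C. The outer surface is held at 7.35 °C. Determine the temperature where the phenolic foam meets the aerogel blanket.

T = 34.0 °C

Series thermal resistances, inner to outer:
  R_cast iron = (1/3.69 − 1/3.72)/(4πk) = 0.002186/(4π·58.1) = 2.993×10^-6 K/W
  R_phenolic foam = (1/3.72 − 1/4.18)/(4πk) = 0.02958/(4π·0.0255) = 0.09232 K/W
  R_aerogel blanket = (1/4.18 − 1/4.59)/(4πk) = 0.02137/(4π·0.0132) = 0.1288 K/W
ΣR = 2.993×10^-6 + 0.09232 + 0.1288 = 0.2211 K/W
Q = ΔT/ΣR = (53.1 °C − 7.35 °C)/0.2211 = 206.9 W
From the inner boundary to the phenolic foam/aerogel blanket interface, ΣR_partial = 0.09232 K/W.
T_interface = T_in − Q·ΣR_partial = 53.1 °C − (206.9)(0.09232) = 34.0 °C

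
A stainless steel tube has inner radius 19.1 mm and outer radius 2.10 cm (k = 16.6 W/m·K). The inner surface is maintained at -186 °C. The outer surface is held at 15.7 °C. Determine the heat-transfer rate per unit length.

Q' = 2.22×10^5 W/m

Q' = 2πk·ΔT/ln(r₂/r₁) = 2π × 16.6 × 201.7 / ln(0.0210/0.0191) = 2.22×10^5 W/m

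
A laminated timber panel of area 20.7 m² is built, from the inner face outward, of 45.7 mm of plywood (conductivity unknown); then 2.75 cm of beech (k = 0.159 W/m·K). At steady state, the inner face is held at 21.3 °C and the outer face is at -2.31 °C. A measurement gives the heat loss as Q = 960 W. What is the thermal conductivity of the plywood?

k = 0.136 W/m·K

ΣR = ΔT/Q = |21.3 − -2.31|/960 = 0.02459 K/W
Known resistances:
  R_beech = L/(kA) = 0.0275/(0.159·20.7) = 0.008355 K/W
R_plywood = ΣR − ΣR_known = 0.02459 − 0.008355 = 0.01623 K/W
L/(kA) = 0.01623 ⇒ k = 0.0457/(0.01623·20.7) = 0.136 W/m·K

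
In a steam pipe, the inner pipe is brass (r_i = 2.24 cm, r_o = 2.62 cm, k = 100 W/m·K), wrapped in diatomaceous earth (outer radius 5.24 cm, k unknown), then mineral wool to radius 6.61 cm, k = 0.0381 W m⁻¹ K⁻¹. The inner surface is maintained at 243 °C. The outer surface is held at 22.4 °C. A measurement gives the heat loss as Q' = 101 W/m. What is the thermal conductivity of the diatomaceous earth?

ΣR = ΔT/Q' = |243 − 22.4|/101 = 2.184 m·K/W
Known resistances:
  R'_brass = ln(0.0262/0.0224)/(2πk) = 0.1567/(2π·100) = 2.494×10^-4 m·K/W
  R'_mineral wool = ln(0.0661/0.0524)/(2πk) = 0.2323/(2π·0.0381) = 0.9702 m·K/W
R_diatomaceous earth = ΣR − ΣR_known = 2.184 − 0.9704 = 1.214 m·K/W
ln(r₂/r₁)/(2πk) = 1.214 ⇒ k = 0.6931/(2π·1.214) = 0.0909 W/m·K

k = 0.0909 W/m·K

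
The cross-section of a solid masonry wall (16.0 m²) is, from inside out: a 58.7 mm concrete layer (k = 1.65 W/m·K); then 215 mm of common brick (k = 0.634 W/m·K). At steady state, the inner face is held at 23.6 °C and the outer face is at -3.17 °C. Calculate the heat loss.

Treat each layer as a resistance in series:
  R_concrete = L/(kA) = 0.0587/(1.65·16.0) = 0.002223 K/W
  R_common brick = L/(kA) = 0.215/(0.634·16.0) = 0.02119 K/W
ΣR = 0.002223 + 0.02119 = 0.02341 K/W
Q = ΔT/ΣR = (23.6 °C − -3.17 °C)/0.02341 = 1140 W

Q = 1140 W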